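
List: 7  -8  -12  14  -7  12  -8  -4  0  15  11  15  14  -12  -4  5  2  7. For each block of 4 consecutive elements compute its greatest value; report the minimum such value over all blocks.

5

(7, -8, -12, 14) → max 14
(-8, -12, 14, -7) → max 14
(-12, 14, -7, 12) → max 14
(14, -7, 12, -8) → max 14
(-7, 12, -8, -4) → max 12
(12, -8, -4, 0) → max 12
(-8, -4, 0, 15) → max 15
(-4, 0, 15, 11) → max 15
(0, 15, 11, 15) → max 15
(15, 11, 15, 14) → max 15
(11, 15, 14, -12) → max 15
(15, 14, -12, -4) → max 15
(14, -12, -4, 5) → max 14
(-12, -4, 5, 2) → max 5
(-4, 5, 2, 7) → max 7
Minimum of these is 5.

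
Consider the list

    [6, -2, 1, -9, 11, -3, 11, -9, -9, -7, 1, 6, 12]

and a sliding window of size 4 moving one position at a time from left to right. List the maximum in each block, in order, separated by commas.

6, 11, 11, 11, 11, 11, 11, 1, 6, 12

(6, -2, 1, -9) → max 6
(-2, 1, -9, 11) → max 11
(1, -9, 11, -3) → max 11
(-9, 11, -3, 11) → max 11
(11, -3, 11, -9) → max 11
(-3, 11, -9, -9) → max 11
(11, -9, -9, -7) → max 11
(-9, -9, -7, 1) → max 1
(-9, -7, 1, 6) → max 6
(-7, 1, 6, 12) → max 12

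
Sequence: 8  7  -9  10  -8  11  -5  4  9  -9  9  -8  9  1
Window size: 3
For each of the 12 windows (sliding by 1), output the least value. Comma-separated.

Sliding a size-3 window across the 14 values:
[8, 7, -9] → min -9
[7, -9, 10] → min -9
[-9, 10, -8] → min -9
[10, -8, 11] → min -8
[-8, 11, -5] → min -8
[11, -5, 4] → min -5
[-5, 4, 9] → min -5
[4, 9, -9] → min -9
[9, -9, 9] → min -9
[-9, 9, -8] → min -9
[9, -8, 9] → min -8
[-8, 9, 1] → min -8

-9, -9, -9, -8, -8, -5, -5, -9, -9, -9, -8, -8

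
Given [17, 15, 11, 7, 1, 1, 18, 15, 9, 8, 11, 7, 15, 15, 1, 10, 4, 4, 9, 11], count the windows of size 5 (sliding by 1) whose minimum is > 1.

5

17 15 11 7 1 → min 1
15 11 7 1 1 → min 1
11 7 1 1 18 → min 1
7 1 1 18 15 → min 1
1 1 18 15 9 → min 1
1 18 15 9 8 → min 1
18 15 9 8 11 → min 8  > 1 ✓
15 9 8 11 7 → min 7  > 1 ✓
9 8 11 7 15 → min 7  > 1 ✓
8 11 7 15 15 → min 7  > 1 ✓
11 7 15 15 1 → min 1
7 15 15 1 10 → min 1
15 15 1 10 4 → min 1
15 1 10 4 4 → min 1
1 10 4 4 9 → min 1
10 4 4 9 11 → min 4  > 1 ✓
5 windows satisfy the condition.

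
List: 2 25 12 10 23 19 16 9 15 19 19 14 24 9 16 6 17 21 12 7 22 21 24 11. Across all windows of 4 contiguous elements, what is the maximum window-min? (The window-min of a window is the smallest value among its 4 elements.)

Window mins for each of the 21 positions:
(2, 25, 12, 10) → min 2
(25, 12, 10, 23) → min 10
(12, 10, 23, 19) → min 10
(10, 23, 19, 16) → min 10
(23, 19, 16, 9) → min 9
(19, 16, 9, 15) → min 9
(16, 9, 15, 19) → min 9
(9, 15, 19, 19) → min 9
(15, 19, 19, 14) → min 14
(19, 19, 14, 24) → min 14
(19, 14, 24, 9) → min 9
(14, 24, 9, 16) → min 9
(24, 9, 16, 6) → min 6
(9, 16, 6, 17) → min 6
(16, 6, 17, 21) → min 6
(6, 17, 21, 12) → min 6
(17, 21, 12, 7) → min 7
(21, 12, 7, 22) → min 7
(12, 7, 22, 21) → min 7
(7, 22, 21, 24) → min 7
(22, 21, 24, 11) → min 11
Maximum of these is 14.

14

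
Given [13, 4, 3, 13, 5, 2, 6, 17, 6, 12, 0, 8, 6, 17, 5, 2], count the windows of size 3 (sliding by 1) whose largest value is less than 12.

(13, 4, 3) → max 13
(4, 3, 13) → max 13
(3, 13, 5) → max 13
(13, 5, 2) → max 13
(5, 2, 6) → max 6  < 12 ✓
(2, 6, 17) → max 17
(6, 17, 6) → max 17
(17, 6, 12) → max 17
(6, 12, 0) → max 12
(12, 0, 8) → max 12
(0, 8, 6) → max 8  < 12 ✓
(8, 6, 17) → max 17
(6, 17, 5) → max 17
(17, 5, 2) → max 17
2 windows satisfy the condition.

2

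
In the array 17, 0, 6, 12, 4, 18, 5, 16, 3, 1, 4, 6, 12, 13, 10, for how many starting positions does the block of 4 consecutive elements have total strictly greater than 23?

[17, 0, 6, 12] → sum 35  > 23 ✓
[0, 6, 12, 4] → sum 22
[6, 12, 4, 18] → sum 40  > 23 ✓
[12, 4, 18, 5] → sum 39  > 23 ✓
[4, 18, 5, 16] → sum 43  > 23 ✓
[18, 5, 16, 3] → sum 42  > 23 ✓
[5, 16, 3, 1] → sum 25  > 23 ✓
[16, 3, 1, 4] → sum 24  > 23 ✓
[3, 1, 4, 6] → sum 14
[1, 4, 6, 12] → sum 23
[4, 6, 12, 13] → sum 35  > 23 ✓
[6, 12, 13, 10] → sum 41  > 23 ✓
9 windows satisfy the condition.

9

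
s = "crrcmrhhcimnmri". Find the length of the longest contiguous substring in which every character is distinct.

5

[c] len 1
[c, r] len 2
[r] len 1
[r, c] len 2
[r, c, m] len 3
[c, m, r] len 3
[c, m, r, h] len 4
[h] len 1
[h, c] len 2
[h, c, i] len 3
[h, c, i, m] len 4
[h, c, i, m, n] len 5
[n, m] len 2
[n, m, r] len 3
[n, m, r, i] len 4
Longest all-distinct length: 5.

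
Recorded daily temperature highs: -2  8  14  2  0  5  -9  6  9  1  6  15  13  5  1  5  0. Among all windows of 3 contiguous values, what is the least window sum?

-4

Window sums for each of the 15 positions:
[-2, 8, 14] → sum 20
[8, 14, 2] → sum 24
[14, 2, 0] → sum 16
[2, 0, 5] → sum 7
[0, 5, -9] → sum -4
[5, -9, 6] → sum 2
[-9, 6, 9] → sum 6
[6, 9, 1] → sum 16
[9, 1, 6] → sum 16
[1, 6, 15] → sum 22
[6, 15, 13] → sum 34
[15, 13, 5] → sum 33
[13, 5, 1] → sum 19
[5, 1, 5] → sum 11
[1, 5, 0] → sum 6
Least of these is -4.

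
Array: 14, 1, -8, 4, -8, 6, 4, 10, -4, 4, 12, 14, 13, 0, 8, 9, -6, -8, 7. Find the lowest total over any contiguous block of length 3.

(14, 1, -8) → sum 7
(1, -8, 4) → sum -3
(-8, 4, -8) → sum -12
(4, -8, 6) → sum 2
(-8, 6, 4) → sum 2
(6, 4, 10) → sum 20
(4, 10, -4) → sum 10
(10, -4, 4) → sum 10
(-4, 4, 12) → sum 12
(4, 12, 14) → sum 30
(12, 14, 13) → sum 39
(14, 13, 0) → sum 27
(13, 0, 8) → sum 21
(0, 8, 9) → sum 17
(8, 9, -6) → sum 11
(9, -6, -8) → sum -5
(-6, -8, 7) → sum -7
Lowest of these is -12.

-12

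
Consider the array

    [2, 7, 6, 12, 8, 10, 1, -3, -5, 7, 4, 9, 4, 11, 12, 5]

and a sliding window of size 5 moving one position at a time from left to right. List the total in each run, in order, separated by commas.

35, 43, 37, 28, 11, 10, 4, 12, 19, 35, 40, 41

Sliding a size-5 window across the 16 values:
2 7 6 12 8 → sum 35
7 6 12 8 10 → sum 43
6 12 8 10 1 → sum 37
12 8 10 1 -3 → sum 28
8 10 1 -3 -5 → sum 11
10 1 -3 -5 7 → sum 10
1 -3 -5 7 4 → sum 4
-3 -5 7 4 9 → sum 12
-5 7 4 9 4 → sum 19
7 4 9 4 11 → sum 35
4 9 4 11 12 → sum 40
9 4 11 12 5 → sum 41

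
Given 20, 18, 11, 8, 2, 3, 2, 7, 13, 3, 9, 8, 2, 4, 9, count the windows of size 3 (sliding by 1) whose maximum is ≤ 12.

[20, 18, 11] → max 20
[18, 11, 8] → max 18
[11, 8, 2] → max 11  ≤ 12 ✓
[8, 2, 3] → max 8  ≤ 12 ✓
[2, 3, 2] → max 3  ≤ 12 ✓
[3, 2, 7] → max 7  ≤ 12 ✓
[2, 7, 13] → max 13
[7, 13, 3] → max 13
[13, 3, 9] → max 13
[3, 9, 8] → max 9  ≤ 12 ✓
[9, 8, 2] → max 9  ≤ 12 ✓
[8, 2, 4] → max 8  ≤ 12 ✓
[2, 4, 9] → max 9  ≤ 12 ✓
8 windows satisfy the condition.

8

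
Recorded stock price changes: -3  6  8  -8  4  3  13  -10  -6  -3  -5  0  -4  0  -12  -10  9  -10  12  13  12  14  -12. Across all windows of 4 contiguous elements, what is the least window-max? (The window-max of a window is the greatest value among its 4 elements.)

Each size-4 window and its max:
-3 6 8 -8 → max 8
6 8 -8 4 → max 8
8 -8 4 3 → max 8
-8 4 3 13 → max 13
4 3 13 -10 → max 13
3 13 -10 -6 → max 13
13 -10 -6 -3 → max 13
-10 -6 -3 -5 → max -3
-6 -3 -5 0 → max 0
-3 -5 0 -4 → max 0
-5 0 -4 0 → max 0
0 -4 0 -12 → max 0
-4 0 -12 -10 → max 0
0 -12 -10 9 → max 9
-12 -10 9 -10 → max 9
-10 9 -10 12 → max 12
9 -10 12 13 → max 13
-10 12 13 12 → max 13
12 13 12 14 → max 14
13 12 14 -12 → max 14
Least of these is -3.

-3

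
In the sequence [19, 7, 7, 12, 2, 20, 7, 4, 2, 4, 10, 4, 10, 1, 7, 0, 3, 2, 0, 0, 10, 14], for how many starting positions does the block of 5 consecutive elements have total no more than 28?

(19, 7, 7, 12, 2) → sum 47
(7, 7, 12, 2, 20) → sum 48
(7, 12, 2, 20, 7) → sum 48
(12, 2, 20, 7, 4) → sum 45
(2, 20, 7, 4, 2) → sum 35
(20, 7, 4, 2, 4) → sum 37
(7, 4, 2, 4, 10) → sum 27  ≤ 28 ✓
(4, 2, 4, 10, 4) → sum 24  ≤ 28 ✓
(2, 4, 10, 4, 10) → sum 30
(4, 10, 4, 10, 1) → sum 29
(10, 4, 10, 1, 7) → sum 32
(4, 10, 1, 7, 0) → sum 22  ≤ 28 ✓
(10, 1, 7, 0, 3) → sum 21  ≤ 28 ✓
(1, 7, 0, 3, 2) → sum 13  ≤ 28 ✓
(7, 0, 3, 2, 0) → sum 12  ≤ 28 ✓
(0, 3, 2, 0, 0) → sum 5  ≤ 28 ✓
(3, 2, 0, 0, 10) → sum 15  ≤ 28 ✓
(2, 0, 0, 10, 14) → sum 26  ≤ 28 ✓
9 windows satisfy the condition.

9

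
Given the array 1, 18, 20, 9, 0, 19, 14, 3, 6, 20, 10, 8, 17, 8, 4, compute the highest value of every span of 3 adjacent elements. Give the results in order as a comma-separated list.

20, 20, 20, 19, 19, 19, 14, 20, 20, 20, 17, 17, 17

1 18 20 → max 20
18 20 9 → max 20
20 9 0 → max 20
9 0 19 → max 19
0 19 14 → max 19
19 14 3 → max 19
14 3 6 → max 14
3 6 20 → max 20
6 20 10 → max 20
20 10 8 → max 20
10 8 17 → max 17
8 17 8 → max 17
17 8 4 → max 17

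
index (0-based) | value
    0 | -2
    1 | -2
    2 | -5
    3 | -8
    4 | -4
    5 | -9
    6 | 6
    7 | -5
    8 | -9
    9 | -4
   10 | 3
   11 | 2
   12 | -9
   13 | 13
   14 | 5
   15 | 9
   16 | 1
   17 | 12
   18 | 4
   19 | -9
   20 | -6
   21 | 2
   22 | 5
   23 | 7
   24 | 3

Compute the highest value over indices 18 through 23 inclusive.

7

Elements at indices 18..23: 4, -9, -6, 2, 5, 7
max(4, -9, -6, 2, 5, 7) = 7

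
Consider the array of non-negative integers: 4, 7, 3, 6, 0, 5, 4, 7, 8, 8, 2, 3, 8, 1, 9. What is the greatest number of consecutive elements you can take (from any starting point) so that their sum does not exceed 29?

7

→ 4: sum 4, len 1
→ 7: sum 11, len 2
→ 3: sum 14, len 3
→ 6: sum 20, len 4
→ 0: sum 20, len 5
→ 5: sum 25, len 6
→ 4: sum 29, len 7
→ 7 (dropped 4, 7): sum 25, len 6
→ 8 (dropped 3, 6): sum 24, len 5
→ 8 (dropped 0, 5): sum 27, len 4
→ 2: sum 29, len 5
→ 3 (dropped 4): sum 28, len 5
→ 8 (dropped 7): sum 29, len 5
→ 1 (dropped 8): sum 22, len 5
→ 9 (dropped 8): sum 23, len 5
Longest length seen: 7.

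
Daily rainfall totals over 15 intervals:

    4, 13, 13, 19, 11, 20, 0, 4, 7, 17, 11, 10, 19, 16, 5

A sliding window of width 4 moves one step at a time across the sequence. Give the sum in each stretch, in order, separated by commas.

[4, 13, 13, 19] → sum 49
[13, 13, 19, 11] → sum 56
[13, 19, 11, 20] → sum 63
[19, 11, 20, 0] → sum 50
[11, 20, 0, 4] → sum 35
[20, 0, 4, 7] → sum 31
[0, 4, 7, 17] → sum 28
[4, 7, 17, 11] → sum 39
[7, 17, 11, 10] → sum 45
[17, 11, 10, 19] → sum 57
[11, 10, 19, 16] → sum 56
[10, 19, 16, 5] → sum 50

49, 56, 63, 50, 35, 31, 28, 39, 45, 57, 56, 50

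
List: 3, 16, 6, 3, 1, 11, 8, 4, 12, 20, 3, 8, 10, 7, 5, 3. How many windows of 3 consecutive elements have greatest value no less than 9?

3 16 6 → max 16  ≥ 9 ✓
16 6 3 → max 16  ≥ 9 ✓
6 3 1 → max 6
3 1 11 → max 11  ≥ 9 ✓
1 11 8 → max 11  ≥ 9 ✓
11 8 4 → max 11  ≥ 9 ✓
8 4 12 → max 12  ≥ 9 ✓
4 12 20 → max 20  ≥ 9 ✓
12 20 3 → max 20  ≥ 9 ✓
20 3 8 → max 20  ≥ 9 ✓
3 8 10 → max 10  ≥ 9 ✓
8 10 7 → max 10  ≥ 9 ✓
10 7 5 → max 10  ≥ 9 ✓
7 5 3 → max 7
12 windows satisfy the condition.

12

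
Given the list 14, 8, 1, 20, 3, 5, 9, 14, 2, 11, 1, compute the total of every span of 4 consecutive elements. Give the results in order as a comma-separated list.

43, 32, 29, 37, 31, 30, 36, 28

[14, 8, 1, 20] → sum 43
[8, 1, 20, 3] → sum 32
[1, 20, 3, 5] → sum 29
[20, 3, 5, 9] → sum 37
[3, 5, 9, 14] → sum 31
[5, 9, 14, 2] → sum 30
[9, 14, 2, 11] → sum 36
[14, 2, 11, 1] → sum 28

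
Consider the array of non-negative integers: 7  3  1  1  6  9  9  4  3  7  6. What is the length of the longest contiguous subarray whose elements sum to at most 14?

4

→ 7: sum 7, len 1
→ 3: sum 10, len 2
→ 1: sum 11, len 3
→ 1: sum 12, len 4
→ 6 (dropped 7): sum 11, len 4
→ 9 (dropped 3, 1, 1, 6): sum 9, len 1
→ 9 (dropped 9): sum 9, len 1
→ 4: sum 13, len 2
→ 3 (dropped 9): sum 7, len 2
→ 7: sum 14, len 3
→ 6 (dropped 4, 3): sum 13, len 2
Longest length seen: 4.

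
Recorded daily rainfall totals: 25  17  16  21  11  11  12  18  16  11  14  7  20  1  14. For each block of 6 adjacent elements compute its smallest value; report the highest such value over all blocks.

Window mins for each of the 10 positions:
25 17 16 21 11 11 → min 11
17 16 21 11 11 12 → min 11
16 21 11 11 12 18 → min 11
21 11 11 12 18 16 → min 11
11 11 12 18 16 11 → min 11
11 12 18 16 11 14 → min 11
12 18 16 11 14 7 → min 7
18 16 11 14 7 20 → min 7
16 11 14 7 20 1 → min 1
11 14 7 20 1 14 → min 1
Highest of these is 11.

11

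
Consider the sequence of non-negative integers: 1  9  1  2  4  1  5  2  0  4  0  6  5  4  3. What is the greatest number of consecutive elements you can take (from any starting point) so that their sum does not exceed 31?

[1] sum 1 len 1
[1, 9] sum 10 len 2
[1, 9, 1] sum 11 len 3
[1, 9, 1, 2] sum 13 len 4
[1, 9, 1, 2, 4] sum 17 len 5
[1, 9, 1, 2, 4, 1] sum 18 len 6
[1, 9, 1, 2, 4, 1, 5] sum 23 len 7
[1, 9, 1, 2, 4, 1, 5, 2] sum 25 len 8
[1, 9, 1, 2, 4, 1, 5, 2, 0] sum 25 len 9
[1, 9, 1, 2, 4, 1, 5, 2, 0, 4] sum 29 len 10
[1, 9, 1, 2, 4, 1, 5, 2, 0, 4, 0] sum 29 len 11
[1, 2, 4, 1, 5, 2, 0, 4, 0, 6] sum 25 len 10
[1, 2, 4, 1, 5, 2, 0, 4, 0, 6, 5] sum 30 len 11
[4, 1, 5, 2, 0, 4, 0, 6, 5, 4] sum 31 len 10
[1, 5, 2, 0, 4, 0, 6, 5, 4, 3] sum 30 len 10
Longest length seen: 11.

11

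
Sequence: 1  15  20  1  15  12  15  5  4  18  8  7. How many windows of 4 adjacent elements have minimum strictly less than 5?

[1, 15, 20, 1] → min 1  < 5 ✓
[15, 20, 1, 15] → min 1  < 5 ✓
[20, 1, 15, 12] → min 1  < 5 ✓
[1, 15, 12, 15] → min 1  < 5 ✓
[15, 12, 15, 5] → min 5
[12, 15, 5, 4] → min 4  < 5 ✓
[15, 5, 4, 18] → min 4  < 5 ✓
[5, 4, 18, 8] → min 4  < 5 ✓
[4, 18, 8, 7] → min 4  < 5 ✓
8 windows satisfy the condition.

8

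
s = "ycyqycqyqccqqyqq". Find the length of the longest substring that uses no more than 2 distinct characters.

add y: window [y] (1 distinct), len 1
add c: window [y, c] (2 distinct), len 2
add y: window [y, c, y] (2 distinct), len 3
add q: window [y, q] (2 distinct), len 2
add y: window [y, q, y] (2 distinct), len 3
add c: window [y, c] (2 distinct), len 2
add q: window [c, q] (2 distinct), len 2
add y: window [q, y] (2 distinct), len 2
add q: window [q, y, q] (2 distinct), len 3
add c: window [q, c] (2 distinct), len 2
add c: window [q, c, c] (2 distinct), len 3
add q: window [q, c, c, q] (2 distinct), len 4
add q: window [q, c, c, q, q] (2 distinct), len 5
add y: window [q, q, y] (2 distinct), len 3
add q: window [q, q, y, q] (2 distinct), len 4
add q: window [q, q, y, q, q] (2 distinct), len 5
Longest length with ≤2 distinct: 5.

5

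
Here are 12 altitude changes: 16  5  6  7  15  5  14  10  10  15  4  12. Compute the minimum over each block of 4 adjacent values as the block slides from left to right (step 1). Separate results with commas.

[16, 5, 6, 7] → min 5
[5, 6, 7, 15] → min 5
[6, 7, 15, 5] → min 5
[7, 15, 5, 14] → min 5
[15, 5, 14, 10] → min 5
[5, 14, 10, 10] → min 5
[14, 10, 10, 15] → min 10
[10, 10, 15, 4] → min 4
[10, 15, 4, 12] → min 4

5, 5, 5, 5, 5, 5, 10, 4, 4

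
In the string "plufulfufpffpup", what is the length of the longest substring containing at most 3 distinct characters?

add p: window [p] (1 distinct), len 1
add l: window [p, l] (2 distinct), len 2
add u: window [p, l, u] (3 distinct), len 3
add f: window [l, u, f] (3 distinct), len 3
add u: window [l, u, f, u] (3 distinct), len 4
add l: window [l, u, f, u, l] (3 distinct), len 5
add f: window [l, u, f, u, l, f] (3 distinct), len 6
add u: window [l, u, f, u, l, f, u] (3 distinct), len 7
add f: window [l, u, f, u, l, f, u, f] (3 distinct), len 8
add p: window [f, u, f, p] (3 distinct), len 4
add f: window [f, u, f, p, f] (3 distinct), len 5
add f: window [f, u, f, p, f, f] (3 distinct), len 6
add p: window [f, u, f, p, f, f, p] (3 distinct), len 7
add u: window [f, u, f, p, f, f, p, u] (3 distinct), len 8
add p: window [f, u, f, p, f, f, p, u, p] (3 distinct), len 9
Longest length with ≤3 distinct: 9.

9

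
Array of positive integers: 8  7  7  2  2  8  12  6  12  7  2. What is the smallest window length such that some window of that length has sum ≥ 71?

10

Extend right; whenever the sum reaches 71, record the length and shrink from the left:
add 8: running sum 8 < 71
add 7: running sum 15 < 71
add 7: running sum 22 < 71
add 2: running sum 24 < 71
add 2: running sum 26 < 71
add 8: running sum 34 < 71
add 12: running sum 46 < 71
add 6: running sum 52 < 71
add 12: running sum 64 < 71
end 9: [8, 7, 7, 2, 2, 8, 12, 6, 12, 7] sum 71, len 10
end 10: [8, 7, 7, 2, 2, 8, 12, 6, 12, 7, 2] sum 73, len 11
Shortest qualifying length: 10.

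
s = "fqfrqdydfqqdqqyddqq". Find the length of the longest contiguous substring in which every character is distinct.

5

[f] len 1
[f, q] len 2
[q, f] len 2
[q, f, r] len 3
[f, r, q] len 3
[f, r, q, d] len 4
[f, r, q, d, y] len 5
[y, d] len 2
[y, d, f] len 3
[y, d, f, q] len 4
[q] len 1
[q, d] len 2
[d, q] len 2
[q] len 1
[q, y] len 2
[q, y, d] len 3
[d] len 1
[d, q] len 2
[q] len 1
Longest all-distinct length: 5.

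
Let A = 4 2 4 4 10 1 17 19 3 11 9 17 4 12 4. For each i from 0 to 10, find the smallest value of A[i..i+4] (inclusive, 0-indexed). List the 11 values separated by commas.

(4, 2, 4, 4, 10) → min 2
(2, 4, 4, 10, 1) → min 1
(4, 4, 10, 1, 17) → min 1
(4, 10, 1, 17, 19) → min 1
(10, 1, 17, 19, 3) → min 1
(1, 17, 19, 3, 11) → min 1
(17, 19, 3, 11, 9) → min 3
(19, 3, 11, 9, 17) → min 3
(3, 11, 9, 17, 4) → min 3
(11, 9, 17, 4, 12) → min 4
(9, 17, 4, 12, 4) → min 4

2, 1, 1, 1, 1, 1, 3, 3, 3, 4, 4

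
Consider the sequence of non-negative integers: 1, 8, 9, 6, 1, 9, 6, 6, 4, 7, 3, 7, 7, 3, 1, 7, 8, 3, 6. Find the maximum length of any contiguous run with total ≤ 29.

6

Extend to the right; shrink from the left whenever the sum exceeds 29:
add 1: [1] sum 1, len 1
add 8: [1, 8] sum 9, len 2
add 9: [1, 8, 9] sum 18, len 3
add 6: [1, 8, 9, 6] sum 24, len 4
add 1: [1, 8, 9, 6, 1] sum 25, len 5
add 9: [9, 6, 1, 9] sum 25, len 4
add 6: [6, 1, 9, 6] sum 22, len 4
add 6: [6, 1, 9, 6, 6] sum 28, len 5
add 4: [1, 9, 6, 6, 4] sum 26, len 5
add 7: [6, 6, 4, 7] sum 23, len 4
add 3: [6, 6, 4, 7, 3] sum 26, len 5
add 7: [6, 4, 7, 3, 7] sum 27, len 5
add 7: [4, 7, 3, 7, 7] sum 28, len 5
add 3: [7, 3, 7, 7, 3] sum 27, len 5
add 1: [7, 3, 7, 7, 3, 1] sum 28, len 6
add 7: [3, 7, 7, 3, 1, 7] sum 28, len 6
add 8: [7, 3, 1, 7, 8] sum 26, len 5
add 3: [7, 3, 1, 7, 8, 3] sum 29, len 6
add 6: [3, 1, 7, 8, 3, 6] sum 28, len 6
Longest length seen: 6.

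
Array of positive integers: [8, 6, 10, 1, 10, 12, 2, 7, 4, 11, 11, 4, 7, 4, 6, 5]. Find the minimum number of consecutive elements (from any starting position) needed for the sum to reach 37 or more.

5

Extend right; whenever the sum reaches 37, record the length and shrink from the left:
add 8: running sum 8 < 37
add 6: running sum 14 < 37
add 10: running sum 24 < 37
add 1: running sum 25 < 37
add 10: running sum 35 < 37
end 5: [6, 10, 1, 10, 12] sum 39, len 5
end 6: [6, 10, 1, 10, 12, 2] sum 41, len 6
end 7: [10, 1, 10, 12, 2, 7] sum 42, len 6
end 8: [10, 1, 10, 12, 2, 7, 4] sum 46, len 7
end 9: [10, 12, 2, 7, 4, 11] sum 46, len 6
end 10: [12, 2, 7, 4, 11, 11] sum 47, len 6
end 11: [7, 4, 11, 11, 4] sum 37, len 5
end 12: [4, 11, 11, 4, 7] sum 37, len 5
end 13: [11, 11, 4, 7, 4] sum 37, len 5
end 14: [11, 11, 4, 7, 4, 6] sum 43, len 6
end 15: [11, 4, 7, 4, 6, 5] sum 37, len 6
Shortest qualifying length: 5.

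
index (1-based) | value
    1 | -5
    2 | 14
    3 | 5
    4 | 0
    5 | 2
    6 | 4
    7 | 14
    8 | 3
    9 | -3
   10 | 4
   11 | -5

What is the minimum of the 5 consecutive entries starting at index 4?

0

Elements at indices 4..8: 0, 2, 4, 14, 3
min(0, 2, 4, 14, 3) = 0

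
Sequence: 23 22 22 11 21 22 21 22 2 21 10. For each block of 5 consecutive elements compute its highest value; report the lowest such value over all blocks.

[23, 22, 22, 11, 21] → max 23
[22, 22, 11, 21, 22] → max 22
[22, 11, 21, 22, 21] → max 22
[11, 21, 22, 21, 22] → max 22
[21, 22, 21, 22, 2] → max 22
[22, 21, 22, 2, 21] → max 22
[21, 22, 2, 21, 10] → max 22
Lowest of these is 22.

22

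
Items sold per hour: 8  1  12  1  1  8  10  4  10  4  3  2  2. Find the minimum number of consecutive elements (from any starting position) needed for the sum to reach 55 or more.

add 8: running sum 8 < 55
add 1: running sum 9 < 55
add 12: running sum 21 < 55
add 1: running sum 22 < 55
add 1: running sum 23 < 55
add 8: running sum 31 < 55
add 10: running sum 41 < 55
add 4: running sum 45 < 55
end 8: [8, 1, 12, 1, 1, 8, 10, 4, 10] sum 55, len 9
end 9: [8, 1, 12, 1, 1, 8, 10, 4, 10, 4] sum 59, len 10
end 10: [8, 1, 12, 1, 1, 8, 10, 4, 10, 4, 3] sum 62, len 11
end 11: [12, 1, 1, 8, 10, 4, 10, 4, 3, 2] sum 55, len 10
end 12: [12, 1, 1, 8, 10, 4, 10, 4, 3, 2, 2] sum 57, len 11
Shortest qualifying length: 9.

9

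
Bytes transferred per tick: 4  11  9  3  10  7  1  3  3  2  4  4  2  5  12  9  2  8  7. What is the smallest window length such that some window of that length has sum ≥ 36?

5

add 4: running sum 4 < 36
add 11: running sum 15 < 36
add 9: running sum 24 < 36
add 3: running sum 27 < 36
end 4: [4, 11, 9, 3, 10] sum 37, len 5
end 5: [11, 9, 3, 10, 7] sum 40, len 5
end 6: [11, 9, 3, 10, 7, 1] sum 41, len 6
end 7: [11, 9, 3, 10, 7, 1, 3] sum 44, len 7
end 8: [9, 3, 10, 7, 1, 3, 3] sum 36, len 7
end 9: [9, 3, 10, 7, 1, 3, 3, 2] sum 38, len 8
end 10: [9, 3, 10, 7, 1, 3, 3, 2, 4] sum 42, len 9
end 11: [3, 10, 7, 1, 3, 3, 2, 4, 4] sum 37, len 9
end 12: [10, 7, 1, 3, 3, 2, 4, 4, 2] sum 36, len 9
end 13: [10, 7, 1, 3, 3, 2, 4, 4, 2, 5] sum 41, len 10
end 14: [1, 3, 3, 2, 4, 4, 2, 5, 12] sum 36, len 9
end 15: [4, 4, 2, 5, 12, 9] sum 36, len 6
end 16: [4, 4, 2, 5, 12, 9, 2] sum 38, len 7
end 17: [5, 12, 9, 2, 8] sum 36, len 5
end 18: [12, 9, 2, 8, 7] sum 38, len 5
Shortest qualifying length: 5.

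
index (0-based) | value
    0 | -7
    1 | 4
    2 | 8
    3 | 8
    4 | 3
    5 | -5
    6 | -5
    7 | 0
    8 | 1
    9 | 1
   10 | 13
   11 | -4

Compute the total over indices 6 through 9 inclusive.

-3

Elements at indices 6..9: -5, 0, 1, 1
sum(-5, 0, 1, 1) = -3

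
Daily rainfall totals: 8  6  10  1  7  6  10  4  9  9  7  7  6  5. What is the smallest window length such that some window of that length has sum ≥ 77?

11

add 8: running sum 8 < 77
add 6: running sum 14 < 77
add 10: running sum 24 < 77
add 1: running sum 25 < 77
add 7: running sum 32 < 77
add 6: running sum 38 < 77
add 10: running sum 48 < 77
add 4: running sum 52 < 77
add 9: running sum 61 < 77
add 9: running sum 70 < 77
end 10: [8, 6, 10, 1, 7, 6, 10, 4, 9, 9, 7] sum 77, len 11
end 11: [8, 6, 10, 1, 7, 6, 10, 4, 9, 9, 7, 7] sum 84, len 12
end 12: [6, 10, 1, 7, 6, 10, 4, 9, 9, 7, 7, 6] sum 82, len 12
end 13: [10, 1, 7, 6, 10, 4, 9, 9, 7, 7, 6, 5] sum 81, len 12
Shortest qualifying length: 11.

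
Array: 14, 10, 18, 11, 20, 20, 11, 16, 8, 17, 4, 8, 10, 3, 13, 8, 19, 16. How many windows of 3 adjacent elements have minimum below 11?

14 10 18 → min 10  < 11 ✓
10 18 11 → min 10  < 11 ✓
18 11 20 → min 11
11 20 20 → min 11
20 20 11 → min 11
20 11 16 → min 11
11 16 8 → min 8  < 11 ✓
16 8 17 → min 8  < 11 ✓
8 17 4 → min 4  < 11 ✓
17 4 8 → min 4  < 11 ✓
4 8 10 → min 4  < 11 ✓
8 10 3 → min 3  < 11 ✓
10 3 13 → min 3  < 11 ✓
3 13 8 → min 3  < 11 ✓
13 8 19 → min 8  < 11 ✓
8 19 16 → min 8  < 11 ✓
12 windows satisfy the condition.

12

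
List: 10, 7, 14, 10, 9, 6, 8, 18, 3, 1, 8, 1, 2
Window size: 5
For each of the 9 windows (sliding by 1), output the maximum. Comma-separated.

14, 14, 14, 18, 18, 18, 18, 18, 8

Sliding a size-5 window across the 13 values:
[10, 7, 14, 10, 9] → max 14
[7, 14, 10, 9, 6] → max 14
[14, 10, 9, 6, 8] → max 14
[10, 9, 6, 8, 18] → max 18
[9, 6, 8, 18, 3] → max 18
[6, 8, 18, 3, 1] → max 18
[8, 18, 3, 1, 8] → max 18
[18, 3, 1, 8, 1] → max 18
[3, 1, 8, 1, 2] → max 8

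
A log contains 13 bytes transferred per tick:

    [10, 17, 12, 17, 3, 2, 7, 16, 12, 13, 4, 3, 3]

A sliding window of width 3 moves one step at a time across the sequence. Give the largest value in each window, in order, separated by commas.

Sliding a size-3 window across the 13 values:
10 17 12 → max 17
17 12 17 → max 17
12 17 3 → max 17
17 3 2 → max 17
3 2 7 → max 7
2 7 16 → max 16
7 16 12 → max 16
16 12 13 → max 16
12 13 4 → max 13
13 4 3 → max 13
4 3 3 → max 4

17, 17, 17, 17, 7, 16, 16, 16, 13, 13, 4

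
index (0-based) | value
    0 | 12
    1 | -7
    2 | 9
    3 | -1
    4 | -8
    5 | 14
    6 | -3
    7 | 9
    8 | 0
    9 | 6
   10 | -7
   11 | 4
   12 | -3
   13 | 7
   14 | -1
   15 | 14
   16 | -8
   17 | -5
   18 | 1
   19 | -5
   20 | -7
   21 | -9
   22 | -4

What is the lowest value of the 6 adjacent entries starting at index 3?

-8

Elements at indices 3..8: -1, -8, 14, -3, 9, 0
min(-1, -8, 14, -3, 9, 0) = -8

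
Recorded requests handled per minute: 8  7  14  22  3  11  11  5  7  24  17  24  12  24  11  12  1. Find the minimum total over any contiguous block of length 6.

59

Each size-6 window and its sum:
8 7 14 22 3 11 → sum 65
7 14 22 3 11 11 → sum 68
14 22 3 11 11 5 → sum 66
22 3 11 11 5 7 → sum 59
3 11 11 5 7 24 → sum 61
11 11 5 7 24 17 → sum 75
11 5 7 24 17 24 → sum 88
5 7 24 17 24 12 → sum 89
7 24 17 24 12 24 → sum 108
24 17 24 12 24 11 → sum 112
17 24 12 24 11 12 → sum 100
24 12 24 11 12 1 → sum 84
Minimum of these is 59.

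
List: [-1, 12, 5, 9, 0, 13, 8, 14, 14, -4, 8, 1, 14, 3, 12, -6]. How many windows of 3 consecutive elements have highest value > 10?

12

(-1, 12, 5) → max 12  > 10 ✓
(12, 5, 9) → max 12  > 10 ✓
(5, 9, 0) → max 9
(9, 0, 13) → max 13  > 10 ✓
(0, 13, 8) → max 13  > 10 ✓
(13, 8, 14) → max 14  > 10 ✓
(8, 14, 14) → max 14  > 10 ✓
(14, 14, -4) → max 14  > 10 ✓
(14, -4, 8) → max 14  > 10 ✓
(-4, 8, 1) → max 8
(8, 1, 14) → max 14  > 10 ✓
(1, 14, 3) → max 14  > 10 ✓
(14, 3, 12) → max 14  > 10 ✓
(3, 12, -6) → max 12  > 10 ✓
12 windows satisfy the condition.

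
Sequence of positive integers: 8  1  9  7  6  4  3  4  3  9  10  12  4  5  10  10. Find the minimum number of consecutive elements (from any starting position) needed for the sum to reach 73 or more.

11

add 8: running sum 8 < 73
add 1: running sum 9 < 73
add 9: running sum 18 < 73
add 7: running sum 25 < 73
add 6: running sum 31 < 73
add 4: running sum 35 < 73
add 3: running sum 38 < 73
add 4: running sum 42 < 73
add 3: running sum 45 < 73
add 9: running sum 54 < 73
add 10: running sum 64 < 73
add 12: shortest ending here [8, 1, 9, 7, 6, 4, 3, 4, 3, 9, 10, 12] sum 76, len 12
add 4: shortest ending here [8, 1, 9, 7, 6, 4, 3, 4, 3, 9, 10, 12, 4] sum 80, len 13
add 5: shortest ending here [9, 7, 6, 4, 3, 4, 3, 9, 10, 12, 4, 5] sum 76, len 12
add 10: shortest ending here [7, 6, 4, 3, 4, 3, 9, 10, 12, 4, 5, 10] sum 77, len 12
add 10: shortest ending here [4, 3, 4, 3, 9, 10, 12, 4, 5, 10, 10] sum 74, len 11
Shortest qualifying length: 11.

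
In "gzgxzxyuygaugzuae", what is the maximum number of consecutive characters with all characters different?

5

[g] len 1
[g, z] len 2
[z, g] len 2
[z, g, x] len 3
[g, x, z] len 3
[z, x] len 2
[z, x, y] len 3
[z, x, y, u] len 4
[u, y] len 2
[u, y, g] len 3
[u, y, g, a] len 4
[y, g, a, u] len 4
[a, u, g] len 3
[a, u, g, z] len 4
[g, z, u] len 3
[g, z, u, a] len 4
[g, z, u, a, e] len 5
Longest all-distinct length: 5.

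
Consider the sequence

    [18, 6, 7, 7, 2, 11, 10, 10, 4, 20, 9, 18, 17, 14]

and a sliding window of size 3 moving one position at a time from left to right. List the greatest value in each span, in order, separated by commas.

18, 7, 7, 11, 11, 11, 10, 20, 20, 20, 18, 18

(18, 6, 7) → max 18
(6, 7, 7) → max 7
(7, 7, 2) → max 7
(7, 2, 11) → max 11
(2, 11, 10) → max 11
(11, 10, 10) → max 11
(10, 10, 4) → max 10
(10, 4, 20) → max 20
(4, 20, 9) → max 20
(20, 9, 18) → max 20
(9, 18, 17) → max 18
(18, 17, 14) → max 18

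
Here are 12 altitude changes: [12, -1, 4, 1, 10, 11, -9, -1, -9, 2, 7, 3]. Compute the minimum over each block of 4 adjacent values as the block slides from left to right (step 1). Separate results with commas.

Sliding a size-4 window across the 12 values:
[12, -1, 4, 1] → min -1
[-1, 4, 1, 10] → min -1
[4, 1, 10, 11] → min 1
[1, 10, 11, -9] → min -9
[10, 11, -9, -1] → min -9
[11, -9, -1, -9] → min -9
[-9, -1, -9, 2] → min -9
[-1, -9, 2, 7] → min -9
[-9, 2, 7, 3] → min -9

-1, -1, 1, -9, -9, -9, -9, -9, -9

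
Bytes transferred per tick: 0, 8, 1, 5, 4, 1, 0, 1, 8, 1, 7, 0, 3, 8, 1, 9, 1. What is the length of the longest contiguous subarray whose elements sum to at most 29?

10

Extend to the right; shrink from the left whenever the sum exceeds 29:
[0] sum 0 len 1
[0, 8] sum 8 len 2
[0, 8, 1] sum 9 len 3
[0, 8, 1, 5] sum 14 len 4
[0, 8, 1, 5, 4] sum 18 len 5
[0, 8, 1, 5, 4, 1] sum 19 len 6
[0, 8, 1, 5, 4, 1, 0] sum 19 len 7
[0, 8, 1, 5, 4, 1, 0, 1] sum 20 len 8
[0, 8, 1, 5, 4, 1, 0, 1, 8] sum 28 len 9
[0, 8, 1, 5, 4, 1, 0, 1, 8, 1] sum 29 len 10
[1, 5, 4, 1, 0, 1, 8, 1, 7] sum 28 len 9
[1, 5, 4, 1, 0, 1, 8, 1, 7, 0] sum 28 len 10
[4, 1, 0, 1, 8, 1, 7, 0, 3] sum 25 len 9
[1, 0, 1, 8, 1, 7, 0, 3, 8] sum 29 len 9
[0, 1, 8, 1, 7, 0, 3, 8, 1] sum 29 len 9
[1, 7, 0, 3, 8, 1, 9] sum 29 len 7
[7, 0, 3, 8, 1, 9, 1] sum 29 len 7
Longest length seen: 10.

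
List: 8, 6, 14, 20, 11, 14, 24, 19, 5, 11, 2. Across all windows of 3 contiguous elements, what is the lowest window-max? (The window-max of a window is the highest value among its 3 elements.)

11

8 6 14 → max 14
6 14 20 → max 20
14 20 11 → max 20
20 11 14 → max 20
11 14 24 → max 24
14 24 19 → max 24
24 19 5 → max 24
19 5 11 → max 19
5 11 2 → max 11
Lowest of these is 11.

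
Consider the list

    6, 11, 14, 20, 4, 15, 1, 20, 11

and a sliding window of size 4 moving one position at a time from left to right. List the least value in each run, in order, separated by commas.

(6, 11, 14, 20) → min 6
(11, 14, 20, 4) → min 4
(14, 20, 4, 15) → min 4
(20, 4, 15, 1) → min 1
(4, 15, 1, 20) → min 1
(15, 1, 20, 11) → min 1

6, 4, 4, 1, 1, 1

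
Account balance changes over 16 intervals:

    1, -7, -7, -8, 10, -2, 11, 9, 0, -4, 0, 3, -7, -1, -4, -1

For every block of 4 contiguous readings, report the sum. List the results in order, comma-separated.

-21, -12, -7, 11, 28, 18, 16, 5, -1, -8, -5, -9, -13

(1, -7, -7, -8) → sum -21
(-7, -7, -8, 10) → sum -12
(-7, -8, 10, -2) → sum -7
(-8, 10, -2, 11) → sum 11
(10, -2, 11, 9) → sum 28
(-2, 11, 9, 0) → sum 18
(11, 9, 0, -4) → sum 16
(9, 0, -4, 0) → sum 5
(0, -4, 0, 3) → sum -1
(-4, 0, 3, -7) → sum -8
(0, 3, -7, -1) → sum -5
(3, -7, -1, -4) → sum -9
(-7, -1, -4, -1) → sum -13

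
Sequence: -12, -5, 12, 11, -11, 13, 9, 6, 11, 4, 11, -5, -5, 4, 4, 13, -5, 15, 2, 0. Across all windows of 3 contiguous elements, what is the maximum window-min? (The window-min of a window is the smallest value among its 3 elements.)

Window mins for each of the 18 positions:
(-12, -5, 12) → min -12
(-5, 12, 11) → min -5
(12, 11, -11) → min -11
(11, -11, 13) → min -11
(-11, 13, 9) → min -11
(13, 9, 6) → min 6
(9, 6, 11) → min 6
(6, 11, 4) → min 4
(11, 4, 11) → min 4
(4, 11, -5) → min -5
(11, -5, -5) → min -5
(-5, -5, 4) → min -5
(-5, 4, 4) → min -5
(4, 4, 13) → min 4
(4, 13, -5) → min -5
(13, -5, 15) → min -5
(-5, 15, 2) → min -5
(15, 2, 0) → min 0
Maximum of these is 6.

6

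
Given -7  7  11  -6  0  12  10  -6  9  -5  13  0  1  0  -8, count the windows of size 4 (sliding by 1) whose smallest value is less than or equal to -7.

-7 7 11 -6 → min -7  ≤ -7 ✓
7 11 -6 0 → min -6
11 -6 0 12 → min -6
-6 0 12 10 → min -6
0 12 10 -6 → min -6
12 10 -6 9 → min -6
10 -6 9 -5 → min -6
-6 9 -5 13 → min -6
9 -5 13 0 → min -5
-5 13 0 1 → min -5
13 0 1 0 → min 0
0 1 0 -8 → min -8  ≤ -7 ✓
2 windows satisfy the condition.

2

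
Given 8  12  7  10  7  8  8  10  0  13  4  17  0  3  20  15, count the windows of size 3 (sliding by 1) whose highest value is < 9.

[8, 12, 7] → max 12
[12, 7, 10] → max 12
[7, 10, 7] → max 10
[10, 7, 8] → max 10
[7, 8, 8] → max 8  < 9 ✓
[8, 8, 10] → max 10
[8, 10, 0] → max 10
[10, 0, 13] → max 13
[0, 13, 4] → max 13
[13, 4, 17] → max 17
[4, 17, 0] → max 17
[17, 0, 3] → max 17
[0, 3, 20] → max 20
[3, 20, 15] → max 20
1 window satisfy the condition.

1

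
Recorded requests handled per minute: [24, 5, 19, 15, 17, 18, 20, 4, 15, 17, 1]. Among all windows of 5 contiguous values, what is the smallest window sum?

[24, 5, 19, 15, 17] → sum 80
[5, 19, 15, 17, 18] → sum 74
[19, 15, 17, 18, 20] → sum 89
[15, 17, 18, 20, 4] → sum 74
[17, 18, 20, 4, 15] → sum 74
[18, 20, 4, 15, 17] → sum 74
[20, 4, 15, 17, 1] → sum 57
Smallest of these is 57.

57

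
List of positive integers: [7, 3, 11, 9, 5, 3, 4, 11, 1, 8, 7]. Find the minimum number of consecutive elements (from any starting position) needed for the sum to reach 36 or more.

add 7: running sum 7 < 36
add 3: running sum 10 < 36
add 11: running sum 21 < 36
add 9: running sum 30 < 36
add 5: running sum 35 < 36
end 5: [7, 3, 11, 9, 5, 3] sum 38, len 6
end 6: [7, 3, 11, 9, 5, 3, 4] sum 42, len 7
end 7: [11, 9, 5, 3, 4, 11] sum 43, len 6
end 8: [11, 9, 5, 3, 4, 11, 1] sum 44, len 7
end 9: [9, 5, 3, 4, 11, 1, 8] sum 41, len 7
end 10: [5, 3, 4, 11, 1, 8, 7] sum 39, len 7
Shortest qualifying length: 6.

6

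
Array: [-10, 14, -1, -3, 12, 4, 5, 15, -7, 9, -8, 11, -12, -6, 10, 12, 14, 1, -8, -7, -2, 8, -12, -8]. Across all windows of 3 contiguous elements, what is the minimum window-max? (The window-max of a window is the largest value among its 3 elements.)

-2

-10 14 -1 → max 14
14 -1 -3 → max 14
-1 -3 12 → max 12
-3 12 4 → max 12
12 4 5 → max 12
4 5 15 → max 15
5 15 -7 → max 15
15 -7 9 → max 15
-7 9 -8 → max 9
9 -8 11 → max 11
-8 11 -12 → max 11
11 -12 -6 → max 11
-12 -6 10 → max 10
-6 10 12 → max 12
10 12 14 → max 14
12 14 1 → max 14
14 1 -8 → max 14
1 -8 -7 → max 1
-8 -7 -2 → max -2
-7 -2 8 → max 8
-2 8 -12 → max 8
8 -12 -8 → max 8
Minimum of these is -2.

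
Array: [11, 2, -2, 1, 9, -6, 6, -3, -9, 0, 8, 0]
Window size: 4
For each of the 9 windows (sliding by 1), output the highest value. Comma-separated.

11, 9, 9, 9, 9, 6, 6, 8, 8

11 2 -2 1 → max 11
2 -2 1 9 → max 9
-2 1 9 -6 → max 9
1 9 -6 6 → max 9
9 -6 6 -3 → max 9
-6 6 -3 -9 → max 6
6 -3 -9 0 → max 6
-3 -9 0 8 → max 8
-9 0 8 0 → max 8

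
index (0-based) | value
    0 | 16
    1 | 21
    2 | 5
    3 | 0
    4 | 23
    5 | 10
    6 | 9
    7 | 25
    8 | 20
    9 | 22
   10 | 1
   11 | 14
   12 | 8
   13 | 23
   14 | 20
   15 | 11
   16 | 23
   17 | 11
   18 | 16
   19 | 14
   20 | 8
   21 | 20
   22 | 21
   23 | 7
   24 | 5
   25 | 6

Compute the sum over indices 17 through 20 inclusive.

49

Elements at indices 17..20: 11, 16, 14, 8
sum(11, 16, 14, 8) = 49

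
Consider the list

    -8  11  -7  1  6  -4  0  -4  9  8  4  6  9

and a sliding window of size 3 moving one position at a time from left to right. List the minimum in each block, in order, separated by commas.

Sliding a size-3 window across the 13 values:
[-8, 11, -7] → min -8
[11, -7, 1] → min -7
[-7, 1, 6] → min -7
[1, 6, -4] → min -4
[6, -4, 0] → min -4
[-4, 0, -4] → min -4
[0, -4, 9] → min -4
[-4, 9, 8] → min -4
[9, 8, 4] → min 4
[8, 4, 6] → min 4
[4, 6, 9] → min 4

-8, -7, -7, -4, -4, -4, -4, -4, 4, 4, 4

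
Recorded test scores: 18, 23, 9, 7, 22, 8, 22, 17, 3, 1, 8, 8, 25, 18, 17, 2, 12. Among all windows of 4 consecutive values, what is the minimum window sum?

18 23 9 7 → sum 57
23 9 7 22 → sum 61
9 7 22 8 → sum 46
7 22 8 22 → sum 59
22 8 22 17 → sum 69
8 22 17 3 → sum 50
22 17 3 1 → sum 43
17 3 1 8 → sum 29
3 1 8 8 → sum 20
1 8 8 25 → sum 42
8 8 25 18 → sum 59
8 25 18 17 → sum 68
25 18 17 2 → sum 62
18 17 2 12 → sum 49
Minimum of these is 20.

20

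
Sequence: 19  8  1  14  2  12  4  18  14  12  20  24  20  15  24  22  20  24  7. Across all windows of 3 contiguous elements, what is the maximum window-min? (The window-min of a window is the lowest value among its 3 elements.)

20

19 8 1 → min 1
8 1 14 → min 1
1 14 2 → min 1
14 2 12 → min 2
2 12 4 → min 2
12 4 18 → min 4
4 18 14 → min 4
18 14 12 → min 12
14 12 20 → min 12
12 20 24 → min 12
20 24 20 → min 20
24 20 15 → min 15
20 15 24 → min 15
15 24 22 → min 15
24 22 20 → min 20
22 20 24 → min 20
20 24 7 → min 7
Maximum of these is 20.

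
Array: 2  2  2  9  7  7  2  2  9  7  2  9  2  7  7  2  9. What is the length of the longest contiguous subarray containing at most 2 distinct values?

Extend right; when distinct count exceeds 2, shrink from the left:
[2] 1 distinct, len 1
[2, 2] 1 distinct, len 2
[2, 2, 2] 1 distinct, len 3
[2, 2, 2, 9] 2 distinct, len 4
[9, 7] 2 distinct, len 2
[9, 7, 7] 2 distinct, len 3
[7, 7, 2] 2 distinct, len 3
[7, 7, 2, 2] 2 distinct, len 4
[2, 2, 9] 2 distinct, len 3
[9, 7] 2 distinct, len 2
[7, 2] 2 distinct, len 2
[2, 9] 2 distinct, len 2
[2, 9, 2] 2 distinct, len 3
[2, 7] 2 distinct, len 2
[2, 7, 7] 2 distinct, len 3
[2, 7, 7, 2] 2 distinct, len 4
[2, 9] 2 distinct, len 2
Longest length with ≤2 distinct: 4.

4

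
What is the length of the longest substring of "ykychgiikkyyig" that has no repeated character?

[y] len 1
[y, k] len 2
[k, y] len 2
[k, y, c] len 3
[k, y, c, h] len 4
[k, y, c, h, g] len 5
[k, y, c, h, g, i] len 6
[i] len 1
[i, k] len 2
[k] len 1
[k, y] len 2
[y] len 1
[y, i] len 2
[y, i, g] len 3
Longest all-distinct length: 6.

6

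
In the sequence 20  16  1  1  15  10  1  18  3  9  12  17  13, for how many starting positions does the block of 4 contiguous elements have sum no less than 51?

1

20 16 1 1 → sum 38
16 1 1 15 → sum 33
1 1 15 10 → sum 27
1 15 10 1 → sum 27
15 10 1 18 → sum 44
10 1 18 3 → sum 32
1 18 3 9 → sum 31
18 3 9 12 → sum 42
3 9 12 17 → sum 41
9 12 17 13 → sum 51  ≥ 51 ✓
1 window satisfy the condition.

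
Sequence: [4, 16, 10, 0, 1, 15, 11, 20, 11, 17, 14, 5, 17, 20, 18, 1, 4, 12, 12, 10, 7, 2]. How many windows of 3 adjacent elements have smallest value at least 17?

1

4 16 10 → min 4
16 10 0 → min 0
10 0 1 → min 0
0 1 15 → min 0
1 15 11 → min 1
15 11 20 → min 11
11 20 11 → min 11
20 11 17 → min 11
11 17 14 → min 11
17 14 5 → min 5
14 5 17 → min 5
5 17 20 → min 5
17 20 18 → min 17  ≥ 17 ✓
20 18 1 → min 1
18 1 4 → min 1
1 4 12 → min 1
4 12 12 → min 4
12 12 10 → min 10
12 10 7 → min 7
10 7 2 → min 2
1 window satisfy the condition.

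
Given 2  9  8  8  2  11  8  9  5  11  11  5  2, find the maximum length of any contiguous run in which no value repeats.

5

[2] len 1
[2, 9] len 2
[2, 9, 8] len 3
[8] len 1
[8, 2] len 2
[8, 2, 11] len 3
[2, 11, 8] len 3
[2, 11, 8, 9] len 4
[2, 11, 8, 9, 5] len 5
[8, 9, 5, 11] len 4
[11] len 1
[11, 5] len 2
[11, 5, 2] len 3
Longest all-distinct length: 5.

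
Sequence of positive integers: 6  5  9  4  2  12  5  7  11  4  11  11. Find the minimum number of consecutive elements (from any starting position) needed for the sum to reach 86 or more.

12

add 6: running sum 6 < 86
add 5: running sum 11 < 86
add 9: running sum 20 < 86
add 4: running sum 24 < 86
add 2: running sum 26 < 86
add 12: running sum 38 < 86
add 5: running sum 43 < 86
add 7: running sum 50 < 86
add 11: running sum 61 < 86
add 4: running sum 65 < 86
add 11: running sum 76 < 86
add 11: shortest ending here [6, 5, 9, 4, 2, 12, 5, 7, 11, 4, 11, 11] sum 87, len 12
Shortest qualifying length: 12.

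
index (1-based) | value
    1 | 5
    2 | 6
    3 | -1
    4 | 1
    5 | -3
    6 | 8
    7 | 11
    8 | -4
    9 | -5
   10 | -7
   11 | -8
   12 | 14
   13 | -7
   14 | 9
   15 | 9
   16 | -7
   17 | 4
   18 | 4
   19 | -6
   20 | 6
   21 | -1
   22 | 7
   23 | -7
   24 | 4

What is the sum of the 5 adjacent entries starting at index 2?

Elements at indices 2..6: 6, -1, 1, -3, 8
sum(6, -1, 1, -3, 8) = 11

11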